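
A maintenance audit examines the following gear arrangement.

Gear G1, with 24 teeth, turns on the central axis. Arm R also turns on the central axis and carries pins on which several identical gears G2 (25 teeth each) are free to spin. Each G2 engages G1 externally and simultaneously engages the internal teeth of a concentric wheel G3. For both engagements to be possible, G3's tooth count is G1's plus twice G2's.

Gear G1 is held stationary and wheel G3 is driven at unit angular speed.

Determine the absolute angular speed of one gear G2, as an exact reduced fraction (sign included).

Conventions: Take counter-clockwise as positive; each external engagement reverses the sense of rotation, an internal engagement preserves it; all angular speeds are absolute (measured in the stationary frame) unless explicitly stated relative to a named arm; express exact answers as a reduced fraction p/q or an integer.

37/25

topology: planetary set — G1 24T / G2 25T / G3 74T, arm = carrier (Willis)
ring teeth: 24 + 2·25 = 74
24(ω_sun−ω_arm) = −74(ω_ring−ω_arm),  ω_sun = 0, ω_ring = 1
24(0−ω_arm) = −74(1−ω_arm)  ⇒  98·ω_arm = 74  ⇒  ω_arm = 37/49
sun–planet mesh: 24·(0−37/49) = −25·(ω_p−ω_arm)  ⇒  ω_p−ω_arm = 888/1225
ω_p = 37/49 + 888/1225 = 37/25
exact speed ratio = 37/25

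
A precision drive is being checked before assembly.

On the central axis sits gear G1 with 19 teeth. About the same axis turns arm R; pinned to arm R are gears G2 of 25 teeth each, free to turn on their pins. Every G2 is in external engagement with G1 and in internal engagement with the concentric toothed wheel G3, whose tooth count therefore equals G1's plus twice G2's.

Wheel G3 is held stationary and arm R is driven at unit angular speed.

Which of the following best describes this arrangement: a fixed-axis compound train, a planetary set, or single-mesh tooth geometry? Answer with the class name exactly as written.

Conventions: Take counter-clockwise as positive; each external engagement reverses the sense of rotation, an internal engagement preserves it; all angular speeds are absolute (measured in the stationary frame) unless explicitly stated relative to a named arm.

planetary set

recognized (axles ride arm R): planetary set, 19/25/69 teeth
classification: planetary set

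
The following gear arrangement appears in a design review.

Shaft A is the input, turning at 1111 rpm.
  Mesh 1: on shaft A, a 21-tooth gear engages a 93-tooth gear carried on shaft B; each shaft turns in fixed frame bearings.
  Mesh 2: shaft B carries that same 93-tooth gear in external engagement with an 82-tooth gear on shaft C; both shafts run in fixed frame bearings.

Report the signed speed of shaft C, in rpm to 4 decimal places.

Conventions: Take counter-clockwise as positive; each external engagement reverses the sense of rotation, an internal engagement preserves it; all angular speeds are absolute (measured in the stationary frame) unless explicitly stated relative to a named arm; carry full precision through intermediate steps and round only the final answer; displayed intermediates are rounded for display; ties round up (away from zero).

+284.5244 rpm

recognized (3 fixed axles, 2 meshes): fixed-axis compound train
mesh 1 [21T→93T]: ω = 1111.0000×21/93 = 250.8710 rpm, sense flips to −
mesh 2 [93T→82T]: ω = 250.8710×93/82 = 284.5244 rpm, sense flips to +
signed output speed = +284.5244 rpm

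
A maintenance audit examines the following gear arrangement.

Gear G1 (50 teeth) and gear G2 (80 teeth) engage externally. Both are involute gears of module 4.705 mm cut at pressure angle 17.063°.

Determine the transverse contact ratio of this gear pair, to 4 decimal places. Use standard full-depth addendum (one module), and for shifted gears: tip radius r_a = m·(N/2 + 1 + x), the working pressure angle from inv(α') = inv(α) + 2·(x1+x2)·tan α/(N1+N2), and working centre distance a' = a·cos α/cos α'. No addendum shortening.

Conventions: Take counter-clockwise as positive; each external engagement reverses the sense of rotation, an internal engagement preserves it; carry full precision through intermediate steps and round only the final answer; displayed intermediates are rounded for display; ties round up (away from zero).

class = single-mesh tooth geometry [involute pair 50T × 80T, m = 4.705]
base radii: r_b1 = 112.447465, r_b2 = 179.915944
tip radii: r_a1 = 122.330000, r_a2 = 192.905000
no profile shift: α' = α, a' = a
action lengths: √(r_a1²−r_b1²) = 48.168418, √(r_a2²−r_b2²) = 69.588736
base pitch p_b = π·m·cos α = 14.130565
CR = (48.168418 + 69.588736 − 305.825000·sin 17.06300°)/14.130565 = 1.983010
contact ratio ≈ 1.9830

1.9830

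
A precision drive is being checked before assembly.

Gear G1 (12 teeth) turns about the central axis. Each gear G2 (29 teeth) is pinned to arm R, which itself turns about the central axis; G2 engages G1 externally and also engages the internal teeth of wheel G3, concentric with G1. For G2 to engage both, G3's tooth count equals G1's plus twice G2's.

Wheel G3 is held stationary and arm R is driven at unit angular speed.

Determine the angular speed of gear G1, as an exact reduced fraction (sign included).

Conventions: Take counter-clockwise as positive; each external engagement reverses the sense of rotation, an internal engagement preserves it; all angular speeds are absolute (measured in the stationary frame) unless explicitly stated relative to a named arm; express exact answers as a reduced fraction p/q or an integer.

41/6

planetary set (12T centre, 29T on arm, 70T internal) — Willis relation
ring teeth: 12 + 2·29 = 70
12(ω_sun−ω_arm) = −70(ω_ring−ω_arm),  ω_ring = 0, ω_arm = 1
ω_sun = 1 − (70/12)(0−1) = 41/6
exact speed ratio = 41/6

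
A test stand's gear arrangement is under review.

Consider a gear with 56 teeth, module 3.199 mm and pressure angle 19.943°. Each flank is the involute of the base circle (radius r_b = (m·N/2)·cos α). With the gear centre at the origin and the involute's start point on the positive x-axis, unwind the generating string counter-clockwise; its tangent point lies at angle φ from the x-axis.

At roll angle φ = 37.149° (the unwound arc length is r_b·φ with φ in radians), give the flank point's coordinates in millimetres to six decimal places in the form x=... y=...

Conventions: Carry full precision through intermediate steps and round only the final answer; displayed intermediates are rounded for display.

class = single-mesh tooth geometry [base-circle involute, m = 3.199, 56T]
pitch radius r_p = m·N/2 = 3.199·56/2 = 89.572000
base radius r_b = r_p·cos α = 89.572000·cos 19.943° = 84.200583
roll angle φ = 37.149° = 0.64837236 rad
x = r_b·(cos φ + φ·sin φ) = 100.081930
y = r_b·(sin φ − φ·cos φ) = 7.333295

x=100.081930 y=7.333295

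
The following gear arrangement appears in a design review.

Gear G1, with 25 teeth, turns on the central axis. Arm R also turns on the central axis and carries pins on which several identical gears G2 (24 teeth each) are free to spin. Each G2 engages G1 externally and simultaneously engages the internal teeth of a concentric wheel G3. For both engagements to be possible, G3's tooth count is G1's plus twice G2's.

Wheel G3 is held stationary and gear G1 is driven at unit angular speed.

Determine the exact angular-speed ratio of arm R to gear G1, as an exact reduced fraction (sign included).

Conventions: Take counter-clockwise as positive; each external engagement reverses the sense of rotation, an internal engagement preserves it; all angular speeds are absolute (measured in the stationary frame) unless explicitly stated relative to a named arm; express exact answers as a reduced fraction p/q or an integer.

recognized (axles ride arm R): planetary set, 25/24/73 teeth
ring teeth: 25 + 2·24 = 73
25(ω_sun−ω_arm) = −73(ω_ring−ω_arm),  ω_ring = 0, ω_sun = 1
25(1−ω_arm) = −73(0−ω_arm)  ⇒  98·ω_arm = 25  ⇒  ω_arm = 25/98
ω_out/ω_in = 25/98

25/98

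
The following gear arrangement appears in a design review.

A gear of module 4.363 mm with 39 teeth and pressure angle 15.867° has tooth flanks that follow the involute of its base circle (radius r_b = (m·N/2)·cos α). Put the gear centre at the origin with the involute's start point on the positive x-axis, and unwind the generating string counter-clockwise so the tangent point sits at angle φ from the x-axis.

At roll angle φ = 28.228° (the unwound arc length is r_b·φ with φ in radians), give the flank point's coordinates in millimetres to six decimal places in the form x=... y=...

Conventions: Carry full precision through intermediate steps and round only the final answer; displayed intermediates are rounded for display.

x=91.174257 y=3.183627

recognized (one wheel, involute flank): single-mesh tooth geometry, m = 4.363, N = 39
pitch radius r_p = m·N/2 = 4.363·39/2 = 85.078500
base radius r_b = r_p·cos α = 85.078500·cos 15.867° = 81.836919
roll angle φ = 28.228° = 0.49267154 rad
x = r_b·(cos φ + φ·sin φ) = 91.174257
y = r_b·(sin φ − φ·cos φ) = 3.183627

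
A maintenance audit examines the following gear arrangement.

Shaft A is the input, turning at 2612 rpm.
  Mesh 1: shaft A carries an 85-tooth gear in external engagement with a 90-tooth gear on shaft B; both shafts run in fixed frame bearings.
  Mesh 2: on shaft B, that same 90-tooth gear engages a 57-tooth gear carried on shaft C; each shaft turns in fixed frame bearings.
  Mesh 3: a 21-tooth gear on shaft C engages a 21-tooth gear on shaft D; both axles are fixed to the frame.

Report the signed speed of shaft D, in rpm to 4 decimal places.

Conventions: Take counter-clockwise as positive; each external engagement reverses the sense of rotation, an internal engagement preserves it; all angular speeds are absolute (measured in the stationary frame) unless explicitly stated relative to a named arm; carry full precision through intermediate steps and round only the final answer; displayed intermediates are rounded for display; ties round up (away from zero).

-3895.0877 rpm

3-mesh fixed-axis compound train (all bearings frame-fixed)
mesh 1 [85T→90T]: ω = 2612.0000×85/90 = 2466.8889 rpm, sense flips to −
mesh 2 [90T→57T]: ω = 2466.8889×90/57 = 3895.0877 rpm, sense flips to +
mesh 3 [21T→21T]: ω = 3895.0877×21/21 = 3895.0877 rpm, sense flips to −
signed output speed = -3895.0877 rpm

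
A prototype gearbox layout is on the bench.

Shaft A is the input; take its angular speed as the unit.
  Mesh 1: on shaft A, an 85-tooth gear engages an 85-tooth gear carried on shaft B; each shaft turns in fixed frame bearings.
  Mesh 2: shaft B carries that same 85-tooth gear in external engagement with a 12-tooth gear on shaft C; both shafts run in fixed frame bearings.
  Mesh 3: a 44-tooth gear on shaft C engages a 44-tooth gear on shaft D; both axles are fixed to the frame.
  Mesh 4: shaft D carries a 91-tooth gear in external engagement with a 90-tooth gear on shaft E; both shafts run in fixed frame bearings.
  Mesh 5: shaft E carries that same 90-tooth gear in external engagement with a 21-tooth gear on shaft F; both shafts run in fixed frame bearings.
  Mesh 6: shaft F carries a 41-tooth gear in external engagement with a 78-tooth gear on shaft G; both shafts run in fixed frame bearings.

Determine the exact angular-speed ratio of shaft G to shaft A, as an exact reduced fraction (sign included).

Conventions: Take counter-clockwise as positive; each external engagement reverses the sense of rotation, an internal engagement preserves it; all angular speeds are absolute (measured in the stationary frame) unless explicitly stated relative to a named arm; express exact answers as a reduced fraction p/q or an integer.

3485/216

class = fixed-axis compound train [6 meshes; 6 ratios multiply, 6 sense flips]
mesh 1 [85T→85T]: running ratio 1, sense −
mesh 2 [85T→12T]: running ratio 85/12, sense +
mesh 3 [44T→44T]: running ratio 85/12, sense −
mesh 4 [91T→90T]: running ratio 1547/216, sense +
mesh 5 [90T→21T]: running ratio 1105/36, sense −
mesh 6 [41T→78T]: running ratio 3485/216, sense +
ω_out/ω_in = 3485/216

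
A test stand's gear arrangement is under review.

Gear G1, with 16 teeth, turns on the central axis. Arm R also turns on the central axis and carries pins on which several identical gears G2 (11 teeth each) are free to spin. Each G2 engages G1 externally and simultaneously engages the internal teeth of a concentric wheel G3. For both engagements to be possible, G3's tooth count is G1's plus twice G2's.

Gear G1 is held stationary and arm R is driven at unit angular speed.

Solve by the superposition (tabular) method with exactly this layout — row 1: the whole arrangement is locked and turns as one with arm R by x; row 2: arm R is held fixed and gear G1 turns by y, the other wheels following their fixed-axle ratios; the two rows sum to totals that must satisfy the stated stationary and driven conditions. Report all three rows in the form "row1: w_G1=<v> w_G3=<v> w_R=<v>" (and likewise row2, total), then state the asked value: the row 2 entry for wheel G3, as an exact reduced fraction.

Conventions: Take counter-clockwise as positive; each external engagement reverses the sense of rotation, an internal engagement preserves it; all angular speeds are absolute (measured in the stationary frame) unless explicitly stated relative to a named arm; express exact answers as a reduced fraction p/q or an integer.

planetary set (16T centre, 11T on arm, 38T internal) — Willis relation
row 1 — lock + rotate with arm: ω_sun = ω_ring = ω_arm = x
row 2 — arm fixed, fixed-axis ratios: sun y, ring −(16/38)·y, arm 0
boundary: total ω_sun = x + y = 0 and total ω_arm = x = 1  ⇒  y = -1, x = 1
row 2 ring = −(16/38)·(-1) = 8/19
totals (row 1 + row 2): sun 1 + (-1) = 0, ring 1 + 8/19 = 27/19, arm 1 + 0 = 1
asked cell (row2, ring) = 8/19

row1: w_G1=1 w_G3=1 w_R=1
row2: w_G1=-1 w_G3=8/19 w_R=0
total: w_G1=0 w_G3=27/19 w_R=1
asked value: 8/19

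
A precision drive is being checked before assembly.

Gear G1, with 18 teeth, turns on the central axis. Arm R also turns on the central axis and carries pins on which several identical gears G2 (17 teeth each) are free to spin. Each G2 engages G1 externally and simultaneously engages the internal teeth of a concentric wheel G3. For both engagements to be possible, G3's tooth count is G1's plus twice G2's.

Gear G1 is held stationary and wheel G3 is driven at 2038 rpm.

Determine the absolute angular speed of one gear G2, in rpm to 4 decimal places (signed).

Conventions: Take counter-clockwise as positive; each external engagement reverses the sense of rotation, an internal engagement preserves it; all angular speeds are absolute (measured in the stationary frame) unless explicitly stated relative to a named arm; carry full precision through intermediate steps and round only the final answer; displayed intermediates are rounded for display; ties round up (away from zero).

+3116.9412 rpm

recognized (axles ride arm R): planetary set, 18/17/52 teeth
normalise by the input: solve with ω_ring = 1, then scale by 2038 rpm
ring teeth: 18 + 2·17 = 52
18(ω_sun−ω_arm) = −52(ω_ring−ω_arm),  ω_sun = 0, ω_ring = 1
18(0−ω_arm) = −52(1−ω_arm)  ⇒  70·ω_arm = 52  ⇒  ω_arm = 26/35
sun–planet mesh: 18·(0−26/35) = −17·(ω_p−ω_arm)  ⇒  ω_p−ω_arm = 468/595
ω_p = 26/35 + 468/595 = 26/17
scale: ω_p = 26/17 × 2038 rpm = +3116.9412 rpm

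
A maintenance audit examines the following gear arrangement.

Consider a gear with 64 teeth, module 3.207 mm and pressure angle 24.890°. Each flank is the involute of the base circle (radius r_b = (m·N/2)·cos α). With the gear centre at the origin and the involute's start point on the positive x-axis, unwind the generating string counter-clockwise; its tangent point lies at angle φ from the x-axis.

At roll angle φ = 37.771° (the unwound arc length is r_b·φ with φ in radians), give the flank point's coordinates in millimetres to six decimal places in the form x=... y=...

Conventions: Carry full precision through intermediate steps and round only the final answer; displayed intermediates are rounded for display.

x=111.174882 y=8.509546

single-mesh involute tooth geometry (64T wheel at module 3.207)
pitch radius r_p = m·N/2 = 3.207·64/2 = 102.624000
base radius r_b = r_p·cos α = 102.624000·cos 24.890° = 93.092025
roll angle φ = 37.771° = 0.65922831 rad
x = r_b·(cos φ + φ·sin φ) = 111.174882
y = r_b·(sin φ − φ·cos φ) = 8.509546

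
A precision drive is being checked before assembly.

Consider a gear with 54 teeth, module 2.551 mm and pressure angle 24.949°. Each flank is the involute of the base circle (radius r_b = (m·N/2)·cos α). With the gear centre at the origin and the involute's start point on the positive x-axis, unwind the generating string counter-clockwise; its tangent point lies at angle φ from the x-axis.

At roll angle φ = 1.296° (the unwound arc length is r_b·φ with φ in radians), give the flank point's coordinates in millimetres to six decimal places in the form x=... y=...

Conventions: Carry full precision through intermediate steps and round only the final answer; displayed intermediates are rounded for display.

x=62.465621 y=0.000241

topology: single-mesh involute geometry — m = 2.551, N = 54
pitch radius r_p = m·N/2 = 2.551·54/2 = 68.877000
base radius r_b = r_p·cos α = 68.877000·cos 24.949° = 62.449647
roll angle φ = 1.296° = 0.02261947 rad
x = r_b·(cos φ + φ·sin φ) = 62.465621
y = r_b·(sin φ − φ·cos φ) = 0.000241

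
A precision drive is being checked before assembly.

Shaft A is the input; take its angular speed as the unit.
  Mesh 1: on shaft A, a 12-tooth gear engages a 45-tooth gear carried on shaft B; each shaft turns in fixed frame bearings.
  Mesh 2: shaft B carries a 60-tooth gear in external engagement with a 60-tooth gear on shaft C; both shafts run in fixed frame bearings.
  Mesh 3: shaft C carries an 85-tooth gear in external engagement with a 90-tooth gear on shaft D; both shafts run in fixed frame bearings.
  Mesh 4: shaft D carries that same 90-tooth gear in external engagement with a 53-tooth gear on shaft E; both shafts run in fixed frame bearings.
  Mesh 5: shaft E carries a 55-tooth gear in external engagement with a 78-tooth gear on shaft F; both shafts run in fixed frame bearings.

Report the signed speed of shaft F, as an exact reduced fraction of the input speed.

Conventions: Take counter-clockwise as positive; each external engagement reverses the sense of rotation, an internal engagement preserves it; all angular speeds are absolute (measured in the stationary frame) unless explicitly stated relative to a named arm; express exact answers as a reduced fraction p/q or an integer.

5-mesh fixed-axis compound train (all bearings frame-fixed)
mesh 1 [12T→45T]: |ω|/ω_in = 1×12/45 = 4/15, sense flips to −
mesh 2 [60T→60T]: |ω|/ω_in = (4/15)×60/60 = 4/15, sense flips to +
mesh 3 [85T→90T]: |ω|/ω_in = (4/15)×85/90 = 34/135, sense flips to −
mesh 4 [90T→53T]: |ω|/ω_in = (34/135)×90/53 = 68/159, sense flips to +
mesh 5 [55T→78T]: |ω|/ω_in = (68/159)×55/78 = 1870/6201, sense flips to −
signed output speed (× input speed) = -1870/6201

-1870/6201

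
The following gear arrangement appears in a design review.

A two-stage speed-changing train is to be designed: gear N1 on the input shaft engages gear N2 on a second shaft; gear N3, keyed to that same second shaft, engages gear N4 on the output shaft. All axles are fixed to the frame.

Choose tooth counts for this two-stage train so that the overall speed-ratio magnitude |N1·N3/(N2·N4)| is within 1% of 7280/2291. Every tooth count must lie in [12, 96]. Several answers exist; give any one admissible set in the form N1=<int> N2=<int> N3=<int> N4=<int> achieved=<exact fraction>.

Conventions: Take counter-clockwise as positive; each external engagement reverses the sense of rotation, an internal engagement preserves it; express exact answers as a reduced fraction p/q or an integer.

N1=80 N2=29 N3=91 N4=79 achieved=7280/2291

design class (target 7280/2291): fixed-axis compound train
target = 7280/2291 in lowest terms: an exact hit needs N1·N3 = k·7280 and N2·N4 = k·2291 for one integer k, every count in [12, 96]; additionally prefer no 1:1 stage (N1 ≠ N2, N3 ≠ N4)
k = 1: N1·N3 = 7280 = 80·91, N2·N4 = 2291 = 29·79
achieved = 80·91/(29·79) = 7280/2291; |achieved − target| = 0 ≤ 364/11455 ✓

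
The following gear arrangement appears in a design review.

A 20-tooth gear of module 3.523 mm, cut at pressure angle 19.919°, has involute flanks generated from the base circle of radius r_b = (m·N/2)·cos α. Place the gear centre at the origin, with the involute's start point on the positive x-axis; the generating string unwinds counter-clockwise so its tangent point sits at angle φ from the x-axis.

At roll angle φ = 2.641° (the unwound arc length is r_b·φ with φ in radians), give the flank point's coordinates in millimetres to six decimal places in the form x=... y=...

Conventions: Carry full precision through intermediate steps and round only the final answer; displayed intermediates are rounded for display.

x=33.157541 y=0.001081

recognized (one wheel, involute flank): single-mesh tooth geometry, m = 3.523, N = 20
pitch radius r_p = m·N/2 = 3.523·20/2 = 35.230000
base radius r_b = r_p·cos α = 35.230000·cos 19.919° = 33.122372
roll angle φ = 2.641° = 0.04609415 rad
x = r_b·(cos φ + φ·sin φ) = 33.157541
y = r_b·(sin φ − φ·cos φ) = 0.001081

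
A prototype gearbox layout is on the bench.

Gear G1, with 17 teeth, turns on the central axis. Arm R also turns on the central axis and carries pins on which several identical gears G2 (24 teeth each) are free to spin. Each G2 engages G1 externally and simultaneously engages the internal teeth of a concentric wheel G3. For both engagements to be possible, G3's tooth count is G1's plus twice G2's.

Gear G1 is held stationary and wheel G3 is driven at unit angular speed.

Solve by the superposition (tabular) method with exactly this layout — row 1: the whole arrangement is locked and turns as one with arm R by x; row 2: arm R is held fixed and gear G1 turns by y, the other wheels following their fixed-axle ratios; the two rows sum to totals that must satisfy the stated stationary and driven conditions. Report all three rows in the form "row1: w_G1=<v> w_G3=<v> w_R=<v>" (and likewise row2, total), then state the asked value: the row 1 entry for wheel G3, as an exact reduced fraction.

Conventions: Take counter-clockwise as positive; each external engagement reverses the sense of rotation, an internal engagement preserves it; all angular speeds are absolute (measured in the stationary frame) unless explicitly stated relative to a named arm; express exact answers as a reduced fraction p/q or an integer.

row1: w_G1=65/82 w_G3=65/82 w_R=65/82
row2: w_G1=-65/82 w_G3=17/82 w_R=0
total: w_G1=0 w_G3=1 w_R=65/82
asked value: 65/82

recognized (axles ride arm R): planetary set, 17/24/65 teeth
row 1: whole set turns with the arm by x
superposition row 2 [arm held]: sun y, ring −(17/65)·y, arm 0
boundary: total ω_sun = x + y = 0 and total ω_ring = x − (17/65)·y = 1  ⇒  y = -65/82, x = 65/82
row 2 ring = −(17/65)·(-65/82) = 17/82
totals (row 1 + row 2): sun 65/82 + (-65/82) = 0, ring 65/82 + 17/82 = 1, arm 65/82 + 0 = 65/82
asked cell (row1, ring) = 65/82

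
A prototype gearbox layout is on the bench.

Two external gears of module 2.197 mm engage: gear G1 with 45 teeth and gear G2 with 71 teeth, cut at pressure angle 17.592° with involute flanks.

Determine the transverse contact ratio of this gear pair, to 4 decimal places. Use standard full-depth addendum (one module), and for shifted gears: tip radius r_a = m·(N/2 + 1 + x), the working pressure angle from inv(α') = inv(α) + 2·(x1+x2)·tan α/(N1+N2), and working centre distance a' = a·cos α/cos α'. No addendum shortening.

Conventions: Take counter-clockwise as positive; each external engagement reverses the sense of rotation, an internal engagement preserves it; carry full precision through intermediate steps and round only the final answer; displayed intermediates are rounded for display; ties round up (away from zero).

1.9214

class = single-mesh tooth geometry [involute pair 45T × 71T, m = 2.197]
base radii: r_b1 = 47.120684, r_b2 = 74.345968
tip radii: r_a1 = 51.629500, r_a2 = 80.190500
no profile shift: α' = α, a' = a
action lengths: √(r_a1²−r_b1²) = 21.100862, √(r_a2²−r_b2²) = 30.053174
base pitch p_b = π·m·cos α = 6.579289
CR = (21.100862 + 30.053174 − 127.426000·sin 17.59200°)/6.579289 = 1.921364
contact ratio ≈ 1.9214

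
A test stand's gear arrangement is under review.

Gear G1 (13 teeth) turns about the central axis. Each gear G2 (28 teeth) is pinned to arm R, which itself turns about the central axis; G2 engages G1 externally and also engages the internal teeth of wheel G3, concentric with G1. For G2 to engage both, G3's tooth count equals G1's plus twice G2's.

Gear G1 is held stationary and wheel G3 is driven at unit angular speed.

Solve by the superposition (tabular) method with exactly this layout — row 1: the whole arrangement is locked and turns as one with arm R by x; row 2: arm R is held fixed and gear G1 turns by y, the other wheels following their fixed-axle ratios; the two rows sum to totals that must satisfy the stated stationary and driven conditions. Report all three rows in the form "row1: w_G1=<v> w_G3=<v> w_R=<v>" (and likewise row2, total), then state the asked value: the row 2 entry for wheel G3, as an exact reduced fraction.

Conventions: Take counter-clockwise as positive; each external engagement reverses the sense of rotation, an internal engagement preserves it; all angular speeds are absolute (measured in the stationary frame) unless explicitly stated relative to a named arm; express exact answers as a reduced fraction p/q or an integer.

row1: w_G1=69/82 w_G3=69/82 w_R=69/82
row2: w_G1=-69/82 w_G3=13/82 w_R=0
total: w_G1=0 w_G3=1 w_R=69/82
asked value: 13/82

planetary set (13T centre, 28T on arm, 69T internal) — Willis relation
row 1: whole set turns with the arm by x
row 2 (arm held, sun turns y): ω_ring = −(13/69)·y, ω_arm = 0
boundary: total ω_sun = x + y = 0 and total ω_ring = x − (13/69)·y = 1  ⇒  y = -69/82, x = 69/82
row 2 ring = −(13/69)·(-69/82) = 13/82
totals (row 1 + row 2): sun 69/82 + (-69/82) = 0, ring 69/82 + 13/82 = 1, arm 69/82 + 0 = 69/82
asked cell (row2, ring) = 13/82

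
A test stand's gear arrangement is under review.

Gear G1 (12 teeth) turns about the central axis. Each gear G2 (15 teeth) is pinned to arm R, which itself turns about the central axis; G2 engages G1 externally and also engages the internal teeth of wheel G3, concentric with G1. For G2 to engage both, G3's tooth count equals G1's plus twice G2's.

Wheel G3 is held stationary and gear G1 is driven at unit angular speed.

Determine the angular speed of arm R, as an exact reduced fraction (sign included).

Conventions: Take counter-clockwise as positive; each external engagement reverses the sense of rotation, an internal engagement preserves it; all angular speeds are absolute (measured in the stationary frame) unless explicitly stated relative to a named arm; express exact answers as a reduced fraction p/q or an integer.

2/9

planetary set (12T centre, 15T on arm, 42T internal) — Willis relation
ring teeth: 12 + 2·15 = 42
12(ω_sun−ω_arm) = −42(ω_ring−ω_arm),  ω_ring = 0, ω_sun = 1
12(1−ω_arm) = −42(0−ω_arm)  ⇒  54·ω_arm = 12  ⇒  ω_arm = 2/9
exact speed ratio = 2/9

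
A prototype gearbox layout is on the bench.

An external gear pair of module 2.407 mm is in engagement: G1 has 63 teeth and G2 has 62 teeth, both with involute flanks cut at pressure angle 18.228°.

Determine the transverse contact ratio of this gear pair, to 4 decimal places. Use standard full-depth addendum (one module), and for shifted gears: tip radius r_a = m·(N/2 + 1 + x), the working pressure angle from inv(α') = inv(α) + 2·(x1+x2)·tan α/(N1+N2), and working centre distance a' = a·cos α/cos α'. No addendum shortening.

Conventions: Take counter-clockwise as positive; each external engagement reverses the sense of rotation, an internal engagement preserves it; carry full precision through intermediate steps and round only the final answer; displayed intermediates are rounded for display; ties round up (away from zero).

1.9012

topology: single-mesh involute geometry — m = 2.407, 63T/62T pair
base radii: r_b1 = 72.015774, r_b2 = 70.872667
tip radii: r_a1 = 78.227500, r_a2 = 77.024000
no profile shift: α' = α, a' = a
action lengths: √(r_a1²−r_b1²) = 30.549468, √(r_a2²−r_b2²) = 30.162256
base pitch p_b = π·m·cos α = 7.182356
CR = (30.549468 + 30.162256 − 150.437500·sin 18.22800°)/7.182356 = 1.901187
contact ratio ≈ 1.9012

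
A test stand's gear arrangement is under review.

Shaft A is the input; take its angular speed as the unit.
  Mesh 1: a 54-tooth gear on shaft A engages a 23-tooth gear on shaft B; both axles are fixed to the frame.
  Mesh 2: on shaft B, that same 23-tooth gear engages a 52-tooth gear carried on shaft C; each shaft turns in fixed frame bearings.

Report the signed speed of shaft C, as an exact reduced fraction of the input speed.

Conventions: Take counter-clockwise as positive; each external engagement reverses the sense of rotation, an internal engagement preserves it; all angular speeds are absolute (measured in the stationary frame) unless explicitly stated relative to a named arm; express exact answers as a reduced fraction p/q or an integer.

2-mesh fixed-axis compound train (all bearings frame-fixed)
mesh 1 [54T→23T]: |ω|/ω_in = 1×54/23 = 54/23, sense flips to −
mesh 2 [23T→52T]: |ω|/ω_in = (54/23)×23/52 = 27/26, sense flips to +
signed output speed (× input speed) = 27/26

27/26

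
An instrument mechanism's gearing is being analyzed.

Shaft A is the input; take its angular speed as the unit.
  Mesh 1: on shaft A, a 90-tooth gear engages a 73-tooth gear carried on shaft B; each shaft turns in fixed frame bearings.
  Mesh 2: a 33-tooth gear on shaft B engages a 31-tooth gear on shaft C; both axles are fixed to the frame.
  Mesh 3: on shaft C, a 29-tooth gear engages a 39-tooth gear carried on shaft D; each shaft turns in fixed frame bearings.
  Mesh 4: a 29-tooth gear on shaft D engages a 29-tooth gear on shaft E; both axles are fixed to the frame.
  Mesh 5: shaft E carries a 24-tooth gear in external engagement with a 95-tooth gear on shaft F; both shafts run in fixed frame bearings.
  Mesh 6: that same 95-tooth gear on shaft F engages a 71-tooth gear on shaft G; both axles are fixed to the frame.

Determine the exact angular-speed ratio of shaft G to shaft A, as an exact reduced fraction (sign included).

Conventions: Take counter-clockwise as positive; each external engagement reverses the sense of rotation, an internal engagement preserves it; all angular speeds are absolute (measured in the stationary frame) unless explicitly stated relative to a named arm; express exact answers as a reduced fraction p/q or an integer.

class = fixed-axis compound train [6 meshes; 6 ratios multiply, 6 sense flips]
mesh 1 [90T→73T]: running ratio 90/73, sense −
mesh 2 [33T→31T]: running ratio 2970/2263, sense +
mesh 3 [29T→39T]: running ratio 28710/29419, sense −
mesh 4 [29T→29T]: running ratio 28710/29419, sense +
mesh 5 [24T→95T]: running ratio 137808/558961, sense −
mesh 6 [95T→71T]: running ratio 689040/2088749, sense +
ω_out/ω_in = 689040/2088749

689040/2088749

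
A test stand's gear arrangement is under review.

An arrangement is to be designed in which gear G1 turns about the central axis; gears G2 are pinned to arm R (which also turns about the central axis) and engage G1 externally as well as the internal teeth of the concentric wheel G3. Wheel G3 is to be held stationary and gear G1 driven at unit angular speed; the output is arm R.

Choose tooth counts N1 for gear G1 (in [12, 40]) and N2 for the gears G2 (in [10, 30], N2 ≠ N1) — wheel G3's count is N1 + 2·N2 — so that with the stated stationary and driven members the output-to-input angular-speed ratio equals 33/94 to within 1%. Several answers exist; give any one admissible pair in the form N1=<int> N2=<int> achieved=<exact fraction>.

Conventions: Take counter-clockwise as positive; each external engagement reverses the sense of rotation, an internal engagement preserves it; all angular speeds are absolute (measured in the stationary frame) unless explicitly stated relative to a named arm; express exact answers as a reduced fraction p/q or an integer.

N1=33 N2=14 achieved=33/94

design class (target 33/94): planetary set
Willis with ω_ring = 0: ω_arm/ω_sun = N1/(N1+N3); set equal to 33/94  ⇒  N3/N1 = 1/(33/94) − 1 = 61/33
N3 = N1 + 2·N2  ⇒  N2/N1 = (N3/N1 − 1)/2 = (61/33 − 1)/2 = 14/33
smallest multiple with N1 ≥ 12 and N2 ≥ 10: k = 1  ⇒  N1 = 1·33 = 33, N2 = 1·14 = 14 (N1 ≤ 40, N2 ≤ 30, N2 ≠ N1 ✓), N3 = 33 + 2·14 = 61
check: N1/(N1+N3) with N1 = 33, N3 = 61 gives 33/94; |achieved − target| = 0 ≤ 33/9400 ✓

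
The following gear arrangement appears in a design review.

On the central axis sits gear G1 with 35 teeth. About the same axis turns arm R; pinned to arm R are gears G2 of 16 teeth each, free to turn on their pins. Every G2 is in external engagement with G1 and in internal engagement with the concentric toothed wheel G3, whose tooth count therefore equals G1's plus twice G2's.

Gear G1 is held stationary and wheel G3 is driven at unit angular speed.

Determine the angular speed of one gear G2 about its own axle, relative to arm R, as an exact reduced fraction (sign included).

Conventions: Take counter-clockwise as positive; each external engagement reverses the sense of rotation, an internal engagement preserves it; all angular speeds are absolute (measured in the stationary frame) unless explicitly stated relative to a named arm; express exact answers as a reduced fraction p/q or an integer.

topology: planetary set — G1 35T / G2 16T / G3 67T, arm = carrier (Willis)
ring teeth: 35 + 2·16 = 67
35(ω_sun−ω_arm) = −67(ω_ring−ω_arm),  ω_sun = 0, ω_ring = 1
35(0−ω_arm) = −67(1−ω_arm)  ⇒  102·ω_arm = 67  ⇒  ω_arm = 67/102
sun–planet mesh: 35·(0−67/102) = −16·(ω_p−ω_arm)  ⇒  ω_p−ω_arm = 2345/1632
exact speed ratio = 2345/1632

2345/1632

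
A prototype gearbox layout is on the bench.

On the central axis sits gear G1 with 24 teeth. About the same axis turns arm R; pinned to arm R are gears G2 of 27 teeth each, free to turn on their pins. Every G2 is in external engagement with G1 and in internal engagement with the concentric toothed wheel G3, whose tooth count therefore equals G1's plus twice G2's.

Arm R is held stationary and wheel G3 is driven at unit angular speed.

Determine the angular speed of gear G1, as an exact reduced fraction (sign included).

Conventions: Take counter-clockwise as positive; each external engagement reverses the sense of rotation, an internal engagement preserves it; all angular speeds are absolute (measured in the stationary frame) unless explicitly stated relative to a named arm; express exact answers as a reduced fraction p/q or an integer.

-13/4

class = planetary set [G3 = 24+2·27 = 78; Willis about the carrier]
ring teeth: 24 + 2·27 = 78
24(ω_sun−ω_arm) = −78(ω_ring−ω_arm),  ω_arm = 0, ω_ring = 1
ω_sun = 0 − (78/24)(1−0) = -13/4
exact speed ratio = -13/4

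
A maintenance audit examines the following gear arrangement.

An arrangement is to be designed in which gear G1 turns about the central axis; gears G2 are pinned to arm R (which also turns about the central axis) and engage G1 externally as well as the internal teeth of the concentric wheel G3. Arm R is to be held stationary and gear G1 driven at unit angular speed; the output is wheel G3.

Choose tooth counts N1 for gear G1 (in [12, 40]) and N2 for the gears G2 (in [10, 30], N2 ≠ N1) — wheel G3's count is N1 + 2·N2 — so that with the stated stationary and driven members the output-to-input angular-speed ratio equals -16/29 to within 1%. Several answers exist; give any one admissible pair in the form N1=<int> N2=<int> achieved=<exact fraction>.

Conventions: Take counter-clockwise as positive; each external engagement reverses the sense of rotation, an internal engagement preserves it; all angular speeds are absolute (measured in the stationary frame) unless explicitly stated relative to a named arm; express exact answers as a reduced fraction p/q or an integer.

class = planetary set [ratio -16/29 wanted; Willis about the carrier]
Willis with ω_arm = 0: ω_ring/ω_sun = −N1/N3; set equal to -16/29  ⇒  N3/N1 = −1/(-16/29) = 29/16
N3 = N1 + 2·N2  ⇒  N2/N1 = (N3/N1 − 1)/2 = (29/16 − 1)/2 = 13/32
smallest multiple with N1 ≥ 12 and N2 ≥ 10: k = 1  ⇒  N1 = 1·32 = 32, N2 = 1·13 = 13 (N1 ≤ 40, N2 ≤ 30, N2 ≠ N1 ✓), N3 = 32 + 2·13 = 58
check: −N1/N3 with N1 = 32, N3 = 58 gives -16/29; |achieved − target| = 0 ≤ 4/725 ✓

N1=32 N2=13 achieved=-16/29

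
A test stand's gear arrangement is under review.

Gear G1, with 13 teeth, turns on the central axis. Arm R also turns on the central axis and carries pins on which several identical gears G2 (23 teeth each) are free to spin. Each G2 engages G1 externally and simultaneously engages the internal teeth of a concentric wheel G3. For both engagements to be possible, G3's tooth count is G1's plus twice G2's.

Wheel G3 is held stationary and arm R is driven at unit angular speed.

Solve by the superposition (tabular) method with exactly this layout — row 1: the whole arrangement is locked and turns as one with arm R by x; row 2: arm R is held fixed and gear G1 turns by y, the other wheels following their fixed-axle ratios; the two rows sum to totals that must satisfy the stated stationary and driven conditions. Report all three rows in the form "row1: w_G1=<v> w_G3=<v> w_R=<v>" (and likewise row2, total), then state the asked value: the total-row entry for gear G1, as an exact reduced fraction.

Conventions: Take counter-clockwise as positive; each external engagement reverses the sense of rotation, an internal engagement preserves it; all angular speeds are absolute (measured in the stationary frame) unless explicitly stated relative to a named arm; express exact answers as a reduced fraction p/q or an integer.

row1: w_G1=1 w_G3=1 w_R=1
row2: w_G1=59/13 w_G3=-1 w_R=0
total: w_G1=72/13 w_G3=0 w_R=1
asked value: 72/13

topology: planetary set — G1 13T / G2 23T / G3 59T, arm = carrier (Willis)
row 1: whole set turns with the arm by x
superposition row 2 [arm held]: sun y, ring −(13/59)·y, arm 0
boundary: total ω_ring = x − (13/59)·y = 0 and total ω_arm = x = 1  ⇒  y = 59/13, x = 1
row 2 ring = −(13/59)·59/13 = -1
totals (row 1 + row 2): sun 1 + 59/13 = 72/13, ring 1 + (-1) = 0, arm 1 + 0 = 1
asked cell (total, sun) = 72/13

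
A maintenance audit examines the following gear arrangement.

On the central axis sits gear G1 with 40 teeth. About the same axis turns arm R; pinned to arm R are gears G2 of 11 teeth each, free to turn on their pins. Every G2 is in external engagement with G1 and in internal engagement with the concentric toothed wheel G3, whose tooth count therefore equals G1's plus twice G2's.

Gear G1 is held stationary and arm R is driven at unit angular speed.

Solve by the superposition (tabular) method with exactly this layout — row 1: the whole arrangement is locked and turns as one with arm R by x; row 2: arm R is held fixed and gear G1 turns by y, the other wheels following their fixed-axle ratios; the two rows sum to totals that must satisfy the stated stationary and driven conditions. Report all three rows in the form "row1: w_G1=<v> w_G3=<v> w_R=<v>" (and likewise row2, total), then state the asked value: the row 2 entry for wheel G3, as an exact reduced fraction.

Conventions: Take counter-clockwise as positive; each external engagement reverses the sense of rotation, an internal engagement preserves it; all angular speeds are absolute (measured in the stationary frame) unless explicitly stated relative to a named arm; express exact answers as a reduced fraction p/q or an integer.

row1: w_G1=1 w_G3=1 w_R=1
row2: w_G1=-1 w_G3=20/31 w_R=0
total: w_G1=0 w_G3=51/31 w_R=1
asked value: 20/31

recognized (axles ride arm R): planetary set, 40/11/62 teeth
superposition row 1 [locked train]: every member turns x
row 2 (arm held, sun turns y): ω_ring = −(40/62)·y, ω_arm = 0
boundary: total ω_sun = x + y = 0 and total ω_arm = x = 1  ⇒  y = -1, x = 1
row 2 ring = −(40/62)·(-1) = 20/31
totals (row 1 + row 2): sun 1 + (-1) = 0, ring 1 + 20/31 = 51/31, arm 1 + 0 = 1
asked cell (row2, ring) = 20/31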